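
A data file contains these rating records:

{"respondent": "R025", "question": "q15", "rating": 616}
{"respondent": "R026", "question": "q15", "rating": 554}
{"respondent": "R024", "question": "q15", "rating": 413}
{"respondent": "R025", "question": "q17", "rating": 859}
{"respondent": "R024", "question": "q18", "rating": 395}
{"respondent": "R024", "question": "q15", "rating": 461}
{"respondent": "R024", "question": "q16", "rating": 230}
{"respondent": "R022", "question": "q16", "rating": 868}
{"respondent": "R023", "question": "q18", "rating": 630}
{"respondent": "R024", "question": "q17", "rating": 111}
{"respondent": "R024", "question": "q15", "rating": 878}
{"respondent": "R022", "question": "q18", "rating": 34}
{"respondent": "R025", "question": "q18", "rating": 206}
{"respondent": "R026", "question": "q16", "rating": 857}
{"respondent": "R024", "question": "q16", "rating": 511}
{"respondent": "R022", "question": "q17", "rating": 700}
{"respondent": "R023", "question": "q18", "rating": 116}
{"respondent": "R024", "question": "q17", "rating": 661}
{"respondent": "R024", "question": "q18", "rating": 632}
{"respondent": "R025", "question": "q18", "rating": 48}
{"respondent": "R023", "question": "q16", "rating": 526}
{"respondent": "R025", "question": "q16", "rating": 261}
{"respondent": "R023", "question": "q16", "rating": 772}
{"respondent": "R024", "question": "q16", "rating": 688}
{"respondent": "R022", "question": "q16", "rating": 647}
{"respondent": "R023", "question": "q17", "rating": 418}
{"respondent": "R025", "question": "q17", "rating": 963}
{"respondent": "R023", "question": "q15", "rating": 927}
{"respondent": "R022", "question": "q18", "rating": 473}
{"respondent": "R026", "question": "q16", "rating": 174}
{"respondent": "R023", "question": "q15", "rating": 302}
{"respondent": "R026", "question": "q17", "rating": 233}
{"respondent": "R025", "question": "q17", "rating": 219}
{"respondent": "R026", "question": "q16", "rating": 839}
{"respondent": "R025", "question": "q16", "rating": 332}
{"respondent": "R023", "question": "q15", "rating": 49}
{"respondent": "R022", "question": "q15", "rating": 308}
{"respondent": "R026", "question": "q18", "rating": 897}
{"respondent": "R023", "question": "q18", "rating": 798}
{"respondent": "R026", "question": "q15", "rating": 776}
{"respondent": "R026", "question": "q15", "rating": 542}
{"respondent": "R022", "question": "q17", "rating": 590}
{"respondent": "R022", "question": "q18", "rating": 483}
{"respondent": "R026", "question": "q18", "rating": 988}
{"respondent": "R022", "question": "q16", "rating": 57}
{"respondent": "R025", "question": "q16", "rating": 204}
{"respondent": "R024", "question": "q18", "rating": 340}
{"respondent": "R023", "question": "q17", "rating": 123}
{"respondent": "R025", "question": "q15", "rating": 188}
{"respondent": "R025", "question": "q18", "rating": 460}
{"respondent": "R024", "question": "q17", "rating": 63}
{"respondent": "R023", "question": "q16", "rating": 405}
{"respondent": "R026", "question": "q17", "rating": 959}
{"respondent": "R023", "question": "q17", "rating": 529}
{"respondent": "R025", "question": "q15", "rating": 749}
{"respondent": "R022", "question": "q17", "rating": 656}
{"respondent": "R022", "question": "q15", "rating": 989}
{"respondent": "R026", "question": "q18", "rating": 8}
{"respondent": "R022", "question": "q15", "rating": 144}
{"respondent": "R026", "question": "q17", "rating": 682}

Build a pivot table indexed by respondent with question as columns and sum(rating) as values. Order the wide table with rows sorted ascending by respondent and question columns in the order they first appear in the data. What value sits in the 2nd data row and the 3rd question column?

With rows sorted ascending by respondent, row 2 is respondent=R023. question columns in first-appearance order: q15, q17, q18, q16; column 3 is q18.
Long rows with respondent=R023, question=q18: 630 + 116 + 798 = 1544.

1544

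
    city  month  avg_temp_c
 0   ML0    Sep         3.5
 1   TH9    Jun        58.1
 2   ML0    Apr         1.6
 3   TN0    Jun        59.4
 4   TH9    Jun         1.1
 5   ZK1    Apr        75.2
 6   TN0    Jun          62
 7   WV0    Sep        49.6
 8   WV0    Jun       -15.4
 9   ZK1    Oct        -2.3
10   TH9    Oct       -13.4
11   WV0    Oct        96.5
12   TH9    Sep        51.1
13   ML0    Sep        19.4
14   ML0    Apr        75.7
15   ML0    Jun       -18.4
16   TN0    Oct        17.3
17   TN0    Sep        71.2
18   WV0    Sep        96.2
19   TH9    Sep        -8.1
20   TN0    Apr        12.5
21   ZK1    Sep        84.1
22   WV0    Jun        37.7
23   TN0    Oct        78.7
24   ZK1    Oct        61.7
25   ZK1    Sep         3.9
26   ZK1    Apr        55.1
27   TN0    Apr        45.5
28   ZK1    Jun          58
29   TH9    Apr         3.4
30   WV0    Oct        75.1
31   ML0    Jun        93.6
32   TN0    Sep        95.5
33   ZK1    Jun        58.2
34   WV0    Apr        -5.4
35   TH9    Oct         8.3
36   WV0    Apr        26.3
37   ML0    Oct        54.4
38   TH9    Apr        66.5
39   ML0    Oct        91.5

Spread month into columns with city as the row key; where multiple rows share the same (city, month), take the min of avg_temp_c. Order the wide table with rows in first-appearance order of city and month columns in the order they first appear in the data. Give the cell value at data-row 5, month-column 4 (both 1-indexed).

With rows in first-appearance order of city, row 5 is city=WV0. month columns in first-appearance order: Sep, Jun, Apr, Oct; column 4 is Oct.
Long rows with city=WV0, month=Oct: min(96.5, 75.1) = 75.1.

75.1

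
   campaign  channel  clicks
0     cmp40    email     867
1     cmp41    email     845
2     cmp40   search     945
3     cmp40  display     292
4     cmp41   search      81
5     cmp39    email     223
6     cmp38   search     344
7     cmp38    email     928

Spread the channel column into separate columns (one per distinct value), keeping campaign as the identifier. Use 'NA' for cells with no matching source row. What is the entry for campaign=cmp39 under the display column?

NA

No long-format row has campaign=cmp39 and channel=display, so the cell is NA.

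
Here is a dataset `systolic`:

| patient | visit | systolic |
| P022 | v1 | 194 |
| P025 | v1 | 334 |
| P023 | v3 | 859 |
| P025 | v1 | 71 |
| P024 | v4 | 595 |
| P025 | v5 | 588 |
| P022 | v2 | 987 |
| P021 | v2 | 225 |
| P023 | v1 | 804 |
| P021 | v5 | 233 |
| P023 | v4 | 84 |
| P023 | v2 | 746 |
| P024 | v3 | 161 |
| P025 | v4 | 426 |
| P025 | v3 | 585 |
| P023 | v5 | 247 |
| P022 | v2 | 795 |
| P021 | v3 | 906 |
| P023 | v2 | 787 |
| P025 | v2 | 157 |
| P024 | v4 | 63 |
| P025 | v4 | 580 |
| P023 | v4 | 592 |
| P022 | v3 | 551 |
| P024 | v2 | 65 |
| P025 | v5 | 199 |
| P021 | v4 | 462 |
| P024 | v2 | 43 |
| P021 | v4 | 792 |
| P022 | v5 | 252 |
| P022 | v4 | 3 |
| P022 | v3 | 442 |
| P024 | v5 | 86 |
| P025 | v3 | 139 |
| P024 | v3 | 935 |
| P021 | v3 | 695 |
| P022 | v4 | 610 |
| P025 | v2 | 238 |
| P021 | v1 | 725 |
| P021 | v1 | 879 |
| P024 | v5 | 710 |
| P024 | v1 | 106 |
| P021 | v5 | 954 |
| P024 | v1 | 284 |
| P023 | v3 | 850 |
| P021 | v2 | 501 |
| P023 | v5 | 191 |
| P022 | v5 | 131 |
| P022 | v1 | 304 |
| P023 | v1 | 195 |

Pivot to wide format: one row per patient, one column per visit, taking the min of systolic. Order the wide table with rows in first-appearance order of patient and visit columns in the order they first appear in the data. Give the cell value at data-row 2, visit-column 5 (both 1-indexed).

157

With rows in first-appearance order of patient, row 2 is patient=P025. visit columns in first-appearance order: v1, v3, v4, v5, v2; column 5 is v2.
Long rows with patient=P025, visit=v2: min(157, 238) = 157.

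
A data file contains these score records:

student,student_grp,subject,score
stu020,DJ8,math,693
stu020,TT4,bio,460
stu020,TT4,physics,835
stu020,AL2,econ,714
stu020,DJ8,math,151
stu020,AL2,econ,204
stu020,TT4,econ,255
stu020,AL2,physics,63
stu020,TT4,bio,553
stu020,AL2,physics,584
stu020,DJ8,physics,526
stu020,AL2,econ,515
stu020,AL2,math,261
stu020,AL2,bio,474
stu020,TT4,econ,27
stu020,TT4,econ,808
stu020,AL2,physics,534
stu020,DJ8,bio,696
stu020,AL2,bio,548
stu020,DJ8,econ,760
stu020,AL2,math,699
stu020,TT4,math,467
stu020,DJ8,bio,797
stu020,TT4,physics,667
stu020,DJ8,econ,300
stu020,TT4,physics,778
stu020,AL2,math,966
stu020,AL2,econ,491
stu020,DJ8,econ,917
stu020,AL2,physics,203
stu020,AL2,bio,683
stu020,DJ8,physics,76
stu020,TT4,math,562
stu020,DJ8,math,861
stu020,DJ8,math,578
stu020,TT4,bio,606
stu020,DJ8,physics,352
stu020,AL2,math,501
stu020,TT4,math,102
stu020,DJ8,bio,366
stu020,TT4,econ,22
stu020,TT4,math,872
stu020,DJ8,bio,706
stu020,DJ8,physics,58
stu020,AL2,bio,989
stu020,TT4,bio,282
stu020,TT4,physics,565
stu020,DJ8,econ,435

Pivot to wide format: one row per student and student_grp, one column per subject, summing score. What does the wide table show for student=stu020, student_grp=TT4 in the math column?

Rows with student=stu020, student_grp=TT4 and subject=math: score values are 467, 562, 102, 872.
467 + 562 + 102 + 872 = 2003.

2003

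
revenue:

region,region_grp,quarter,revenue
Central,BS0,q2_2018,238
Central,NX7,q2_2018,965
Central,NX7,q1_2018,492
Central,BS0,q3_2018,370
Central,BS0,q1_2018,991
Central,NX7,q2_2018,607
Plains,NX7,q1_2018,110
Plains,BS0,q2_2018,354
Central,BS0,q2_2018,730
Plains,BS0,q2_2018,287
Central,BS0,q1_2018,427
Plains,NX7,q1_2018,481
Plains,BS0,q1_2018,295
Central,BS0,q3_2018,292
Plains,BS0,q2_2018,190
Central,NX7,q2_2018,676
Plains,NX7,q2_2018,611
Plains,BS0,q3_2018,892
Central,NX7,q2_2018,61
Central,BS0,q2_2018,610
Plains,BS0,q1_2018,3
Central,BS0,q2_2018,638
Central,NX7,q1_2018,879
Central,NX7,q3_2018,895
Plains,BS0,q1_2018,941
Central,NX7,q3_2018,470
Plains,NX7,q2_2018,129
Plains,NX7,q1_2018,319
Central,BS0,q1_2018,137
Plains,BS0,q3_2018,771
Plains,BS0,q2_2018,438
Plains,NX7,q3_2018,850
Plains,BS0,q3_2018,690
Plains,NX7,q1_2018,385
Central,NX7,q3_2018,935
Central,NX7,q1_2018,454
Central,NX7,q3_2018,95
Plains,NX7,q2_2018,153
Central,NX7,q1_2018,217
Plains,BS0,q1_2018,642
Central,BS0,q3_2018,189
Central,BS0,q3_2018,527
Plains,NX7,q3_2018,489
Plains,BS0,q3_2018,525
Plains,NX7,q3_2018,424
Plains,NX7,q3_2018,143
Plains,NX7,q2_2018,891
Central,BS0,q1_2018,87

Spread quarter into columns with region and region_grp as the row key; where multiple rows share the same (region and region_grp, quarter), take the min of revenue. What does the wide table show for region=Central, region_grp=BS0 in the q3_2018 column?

Rows with region=Central, region_grp=BS0 and quarter=q3_2018: revenue values are 370, 292, 189, 527.
min(370, 292, 189, 527) = 189.

189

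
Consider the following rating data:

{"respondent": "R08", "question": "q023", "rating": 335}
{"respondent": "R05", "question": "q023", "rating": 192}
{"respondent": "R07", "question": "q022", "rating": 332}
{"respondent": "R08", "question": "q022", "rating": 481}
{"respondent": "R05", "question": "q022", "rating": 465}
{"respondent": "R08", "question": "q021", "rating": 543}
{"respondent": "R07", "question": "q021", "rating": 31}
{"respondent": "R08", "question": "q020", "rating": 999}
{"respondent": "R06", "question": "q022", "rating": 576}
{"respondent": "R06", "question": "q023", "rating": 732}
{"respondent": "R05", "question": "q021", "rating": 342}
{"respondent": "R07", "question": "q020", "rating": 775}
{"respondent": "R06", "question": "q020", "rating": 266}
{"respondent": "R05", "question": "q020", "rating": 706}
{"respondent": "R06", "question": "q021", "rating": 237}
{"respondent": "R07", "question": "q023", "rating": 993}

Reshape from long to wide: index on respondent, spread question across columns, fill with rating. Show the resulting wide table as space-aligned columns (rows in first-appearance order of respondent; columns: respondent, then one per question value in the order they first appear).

Columns: respondent plus the 4 distinct question values (q023, q022, q021, q020).
For example, row R08 column q023 takes rating=335 from the long row (R08, q023).

respondent  q023  q022  q021  q020
R08         335   481   543   999 
R05         192   465   342   706 
R07         993   332   31    775 
R06         732   576   237   266 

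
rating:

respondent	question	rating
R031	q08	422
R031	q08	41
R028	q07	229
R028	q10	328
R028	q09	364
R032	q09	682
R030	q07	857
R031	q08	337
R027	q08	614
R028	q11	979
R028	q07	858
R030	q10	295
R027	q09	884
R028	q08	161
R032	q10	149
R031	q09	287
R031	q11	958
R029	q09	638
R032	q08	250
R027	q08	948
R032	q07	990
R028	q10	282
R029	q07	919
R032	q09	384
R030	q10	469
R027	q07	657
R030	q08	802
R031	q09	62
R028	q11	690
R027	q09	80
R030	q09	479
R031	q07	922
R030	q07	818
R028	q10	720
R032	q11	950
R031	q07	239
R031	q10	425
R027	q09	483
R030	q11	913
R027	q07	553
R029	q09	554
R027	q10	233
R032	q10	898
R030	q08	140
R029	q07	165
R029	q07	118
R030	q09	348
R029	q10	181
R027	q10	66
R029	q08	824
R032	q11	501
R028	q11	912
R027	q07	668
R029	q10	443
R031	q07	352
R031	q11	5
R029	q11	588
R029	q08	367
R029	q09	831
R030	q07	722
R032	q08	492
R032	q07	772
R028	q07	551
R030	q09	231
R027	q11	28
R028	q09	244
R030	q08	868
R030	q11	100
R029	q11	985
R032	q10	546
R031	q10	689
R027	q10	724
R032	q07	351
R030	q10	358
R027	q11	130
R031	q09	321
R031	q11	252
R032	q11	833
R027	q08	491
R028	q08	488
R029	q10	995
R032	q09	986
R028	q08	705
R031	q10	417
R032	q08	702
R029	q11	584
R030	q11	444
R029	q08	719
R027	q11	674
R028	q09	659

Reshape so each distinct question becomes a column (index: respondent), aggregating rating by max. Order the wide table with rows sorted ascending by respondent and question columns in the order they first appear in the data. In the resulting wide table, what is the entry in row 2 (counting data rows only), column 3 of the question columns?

720

With rows sorted ascending by respondent, row 2 is respondent=R028. question columns in first-appearance order: q08, q07, q10, q09, q11; column 3 is q10.
Long rows with respondent=R028, question=q10: max(328, 282, 720) = 720.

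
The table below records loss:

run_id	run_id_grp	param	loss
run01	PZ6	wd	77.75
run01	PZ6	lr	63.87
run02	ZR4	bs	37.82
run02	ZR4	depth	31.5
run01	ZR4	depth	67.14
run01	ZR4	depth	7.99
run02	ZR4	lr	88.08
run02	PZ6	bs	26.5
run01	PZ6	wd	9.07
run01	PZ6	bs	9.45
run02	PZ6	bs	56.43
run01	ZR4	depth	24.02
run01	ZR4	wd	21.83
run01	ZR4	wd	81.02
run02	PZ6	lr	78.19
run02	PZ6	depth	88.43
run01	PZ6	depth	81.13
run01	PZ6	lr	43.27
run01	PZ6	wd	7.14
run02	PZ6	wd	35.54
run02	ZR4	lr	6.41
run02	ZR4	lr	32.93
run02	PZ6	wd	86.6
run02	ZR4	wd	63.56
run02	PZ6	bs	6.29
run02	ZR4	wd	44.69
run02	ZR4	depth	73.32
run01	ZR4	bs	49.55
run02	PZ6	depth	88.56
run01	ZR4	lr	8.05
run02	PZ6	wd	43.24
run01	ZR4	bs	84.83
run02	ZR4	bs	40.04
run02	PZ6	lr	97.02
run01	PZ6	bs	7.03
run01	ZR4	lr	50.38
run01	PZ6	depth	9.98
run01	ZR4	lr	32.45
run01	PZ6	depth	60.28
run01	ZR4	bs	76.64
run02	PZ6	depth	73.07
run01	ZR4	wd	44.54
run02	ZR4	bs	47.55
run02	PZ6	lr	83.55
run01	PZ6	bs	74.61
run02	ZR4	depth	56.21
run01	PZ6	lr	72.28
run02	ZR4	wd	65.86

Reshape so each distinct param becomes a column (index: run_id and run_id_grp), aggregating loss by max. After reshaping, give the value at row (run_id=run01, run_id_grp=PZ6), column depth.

Rows with run_id=run01, run_id_grp=PZ6 and param=depth: loss values are 81.13, 9.98, 60.28.
max(81.13, 9.98, 60.28) = 81.13.

81.13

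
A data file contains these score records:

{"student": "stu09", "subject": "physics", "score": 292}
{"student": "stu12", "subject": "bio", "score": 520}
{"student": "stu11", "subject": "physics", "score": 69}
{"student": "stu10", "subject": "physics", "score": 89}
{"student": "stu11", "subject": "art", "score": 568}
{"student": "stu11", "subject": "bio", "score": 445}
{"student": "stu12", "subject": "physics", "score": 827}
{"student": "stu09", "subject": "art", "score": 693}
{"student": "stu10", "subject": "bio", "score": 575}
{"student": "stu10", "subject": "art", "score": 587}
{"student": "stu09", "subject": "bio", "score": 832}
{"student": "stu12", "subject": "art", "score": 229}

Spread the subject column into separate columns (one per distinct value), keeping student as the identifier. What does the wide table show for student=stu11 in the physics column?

69

Wide layout: rows indexed by student, columns are the 3 distinct subject values (physics, bio, art).
Cell (student=stu11, subject=physics) draws from the long row where student=stu11 and subject=physics, which has score=69.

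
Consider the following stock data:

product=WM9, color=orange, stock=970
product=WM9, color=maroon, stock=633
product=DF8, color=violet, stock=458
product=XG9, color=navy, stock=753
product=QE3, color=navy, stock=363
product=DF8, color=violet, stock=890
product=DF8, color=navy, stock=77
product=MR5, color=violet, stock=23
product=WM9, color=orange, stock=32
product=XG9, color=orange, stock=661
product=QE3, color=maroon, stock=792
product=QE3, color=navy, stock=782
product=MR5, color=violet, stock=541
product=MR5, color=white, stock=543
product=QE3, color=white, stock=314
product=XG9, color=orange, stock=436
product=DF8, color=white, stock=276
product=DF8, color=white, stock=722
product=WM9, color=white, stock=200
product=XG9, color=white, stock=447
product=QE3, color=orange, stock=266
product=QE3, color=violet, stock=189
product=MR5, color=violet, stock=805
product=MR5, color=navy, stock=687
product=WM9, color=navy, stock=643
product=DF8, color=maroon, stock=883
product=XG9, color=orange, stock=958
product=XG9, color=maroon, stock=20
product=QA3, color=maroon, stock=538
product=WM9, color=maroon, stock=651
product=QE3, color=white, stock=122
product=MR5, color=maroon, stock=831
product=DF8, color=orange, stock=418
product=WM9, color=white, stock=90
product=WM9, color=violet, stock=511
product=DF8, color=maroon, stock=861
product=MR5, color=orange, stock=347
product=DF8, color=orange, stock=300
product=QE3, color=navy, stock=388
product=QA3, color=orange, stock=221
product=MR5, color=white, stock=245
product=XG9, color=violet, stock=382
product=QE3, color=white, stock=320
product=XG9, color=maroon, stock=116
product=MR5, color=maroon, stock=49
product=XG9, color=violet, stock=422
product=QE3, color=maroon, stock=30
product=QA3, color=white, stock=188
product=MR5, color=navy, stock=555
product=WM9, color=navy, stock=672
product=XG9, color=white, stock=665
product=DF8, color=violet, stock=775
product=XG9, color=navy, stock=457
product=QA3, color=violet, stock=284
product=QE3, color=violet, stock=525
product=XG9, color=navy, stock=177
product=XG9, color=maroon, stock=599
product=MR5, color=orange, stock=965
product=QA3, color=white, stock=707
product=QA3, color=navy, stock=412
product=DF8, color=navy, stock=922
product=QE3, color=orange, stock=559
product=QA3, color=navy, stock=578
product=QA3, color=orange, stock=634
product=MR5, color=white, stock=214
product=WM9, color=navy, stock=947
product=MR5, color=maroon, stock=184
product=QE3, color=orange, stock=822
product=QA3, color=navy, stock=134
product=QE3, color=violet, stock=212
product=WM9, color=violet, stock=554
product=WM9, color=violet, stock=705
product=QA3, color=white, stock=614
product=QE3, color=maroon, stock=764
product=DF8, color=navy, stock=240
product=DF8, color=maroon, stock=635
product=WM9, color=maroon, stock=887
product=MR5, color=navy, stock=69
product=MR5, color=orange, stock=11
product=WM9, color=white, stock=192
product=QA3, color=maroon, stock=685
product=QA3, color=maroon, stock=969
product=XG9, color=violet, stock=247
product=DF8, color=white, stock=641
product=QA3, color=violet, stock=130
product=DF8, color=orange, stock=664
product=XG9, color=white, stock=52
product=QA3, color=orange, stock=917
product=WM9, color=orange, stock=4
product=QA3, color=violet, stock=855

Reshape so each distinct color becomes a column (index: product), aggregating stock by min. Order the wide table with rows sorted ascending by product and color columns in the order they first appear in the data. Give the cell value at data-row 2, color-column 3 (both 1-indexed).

With rows sorted ascending by product, row 2 is product=MR5. color columns in first-appearance order: orange, maroon, violet, navy, white; column 3 is violet.
Long rows with product=MR5, color=violet: min(23, 541, 805) = 23.

23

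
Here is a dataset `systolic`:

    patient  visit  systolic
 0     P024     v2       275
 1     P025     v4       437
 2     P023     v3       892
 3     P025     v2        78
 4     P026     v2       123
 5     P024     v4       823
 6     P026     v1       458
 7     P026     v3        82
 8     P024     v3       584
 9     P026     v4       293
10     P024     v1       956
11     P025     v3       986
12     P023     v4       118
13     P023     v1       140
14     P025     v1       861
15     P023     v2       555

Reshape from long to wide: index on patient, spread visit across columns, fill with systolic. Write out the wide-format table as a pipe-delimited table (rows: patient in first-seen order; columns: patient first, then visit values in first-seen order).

Columns: patient plus the 4 distinct visit values (v2, v4, v3, v1).
For example, row P024 column v2 takes systolic=275 from the long row (P024, v2).

| patient | v2 | v4 | v3 | v1 |
| P024 | 275 | 823 | 584 | 956 |
| P025 | 78 | 437 | 986 | 861 |
| P023 | 555 | 118 | 892 | 140 |
| P026 | 123 | 293 | 82 | 458 |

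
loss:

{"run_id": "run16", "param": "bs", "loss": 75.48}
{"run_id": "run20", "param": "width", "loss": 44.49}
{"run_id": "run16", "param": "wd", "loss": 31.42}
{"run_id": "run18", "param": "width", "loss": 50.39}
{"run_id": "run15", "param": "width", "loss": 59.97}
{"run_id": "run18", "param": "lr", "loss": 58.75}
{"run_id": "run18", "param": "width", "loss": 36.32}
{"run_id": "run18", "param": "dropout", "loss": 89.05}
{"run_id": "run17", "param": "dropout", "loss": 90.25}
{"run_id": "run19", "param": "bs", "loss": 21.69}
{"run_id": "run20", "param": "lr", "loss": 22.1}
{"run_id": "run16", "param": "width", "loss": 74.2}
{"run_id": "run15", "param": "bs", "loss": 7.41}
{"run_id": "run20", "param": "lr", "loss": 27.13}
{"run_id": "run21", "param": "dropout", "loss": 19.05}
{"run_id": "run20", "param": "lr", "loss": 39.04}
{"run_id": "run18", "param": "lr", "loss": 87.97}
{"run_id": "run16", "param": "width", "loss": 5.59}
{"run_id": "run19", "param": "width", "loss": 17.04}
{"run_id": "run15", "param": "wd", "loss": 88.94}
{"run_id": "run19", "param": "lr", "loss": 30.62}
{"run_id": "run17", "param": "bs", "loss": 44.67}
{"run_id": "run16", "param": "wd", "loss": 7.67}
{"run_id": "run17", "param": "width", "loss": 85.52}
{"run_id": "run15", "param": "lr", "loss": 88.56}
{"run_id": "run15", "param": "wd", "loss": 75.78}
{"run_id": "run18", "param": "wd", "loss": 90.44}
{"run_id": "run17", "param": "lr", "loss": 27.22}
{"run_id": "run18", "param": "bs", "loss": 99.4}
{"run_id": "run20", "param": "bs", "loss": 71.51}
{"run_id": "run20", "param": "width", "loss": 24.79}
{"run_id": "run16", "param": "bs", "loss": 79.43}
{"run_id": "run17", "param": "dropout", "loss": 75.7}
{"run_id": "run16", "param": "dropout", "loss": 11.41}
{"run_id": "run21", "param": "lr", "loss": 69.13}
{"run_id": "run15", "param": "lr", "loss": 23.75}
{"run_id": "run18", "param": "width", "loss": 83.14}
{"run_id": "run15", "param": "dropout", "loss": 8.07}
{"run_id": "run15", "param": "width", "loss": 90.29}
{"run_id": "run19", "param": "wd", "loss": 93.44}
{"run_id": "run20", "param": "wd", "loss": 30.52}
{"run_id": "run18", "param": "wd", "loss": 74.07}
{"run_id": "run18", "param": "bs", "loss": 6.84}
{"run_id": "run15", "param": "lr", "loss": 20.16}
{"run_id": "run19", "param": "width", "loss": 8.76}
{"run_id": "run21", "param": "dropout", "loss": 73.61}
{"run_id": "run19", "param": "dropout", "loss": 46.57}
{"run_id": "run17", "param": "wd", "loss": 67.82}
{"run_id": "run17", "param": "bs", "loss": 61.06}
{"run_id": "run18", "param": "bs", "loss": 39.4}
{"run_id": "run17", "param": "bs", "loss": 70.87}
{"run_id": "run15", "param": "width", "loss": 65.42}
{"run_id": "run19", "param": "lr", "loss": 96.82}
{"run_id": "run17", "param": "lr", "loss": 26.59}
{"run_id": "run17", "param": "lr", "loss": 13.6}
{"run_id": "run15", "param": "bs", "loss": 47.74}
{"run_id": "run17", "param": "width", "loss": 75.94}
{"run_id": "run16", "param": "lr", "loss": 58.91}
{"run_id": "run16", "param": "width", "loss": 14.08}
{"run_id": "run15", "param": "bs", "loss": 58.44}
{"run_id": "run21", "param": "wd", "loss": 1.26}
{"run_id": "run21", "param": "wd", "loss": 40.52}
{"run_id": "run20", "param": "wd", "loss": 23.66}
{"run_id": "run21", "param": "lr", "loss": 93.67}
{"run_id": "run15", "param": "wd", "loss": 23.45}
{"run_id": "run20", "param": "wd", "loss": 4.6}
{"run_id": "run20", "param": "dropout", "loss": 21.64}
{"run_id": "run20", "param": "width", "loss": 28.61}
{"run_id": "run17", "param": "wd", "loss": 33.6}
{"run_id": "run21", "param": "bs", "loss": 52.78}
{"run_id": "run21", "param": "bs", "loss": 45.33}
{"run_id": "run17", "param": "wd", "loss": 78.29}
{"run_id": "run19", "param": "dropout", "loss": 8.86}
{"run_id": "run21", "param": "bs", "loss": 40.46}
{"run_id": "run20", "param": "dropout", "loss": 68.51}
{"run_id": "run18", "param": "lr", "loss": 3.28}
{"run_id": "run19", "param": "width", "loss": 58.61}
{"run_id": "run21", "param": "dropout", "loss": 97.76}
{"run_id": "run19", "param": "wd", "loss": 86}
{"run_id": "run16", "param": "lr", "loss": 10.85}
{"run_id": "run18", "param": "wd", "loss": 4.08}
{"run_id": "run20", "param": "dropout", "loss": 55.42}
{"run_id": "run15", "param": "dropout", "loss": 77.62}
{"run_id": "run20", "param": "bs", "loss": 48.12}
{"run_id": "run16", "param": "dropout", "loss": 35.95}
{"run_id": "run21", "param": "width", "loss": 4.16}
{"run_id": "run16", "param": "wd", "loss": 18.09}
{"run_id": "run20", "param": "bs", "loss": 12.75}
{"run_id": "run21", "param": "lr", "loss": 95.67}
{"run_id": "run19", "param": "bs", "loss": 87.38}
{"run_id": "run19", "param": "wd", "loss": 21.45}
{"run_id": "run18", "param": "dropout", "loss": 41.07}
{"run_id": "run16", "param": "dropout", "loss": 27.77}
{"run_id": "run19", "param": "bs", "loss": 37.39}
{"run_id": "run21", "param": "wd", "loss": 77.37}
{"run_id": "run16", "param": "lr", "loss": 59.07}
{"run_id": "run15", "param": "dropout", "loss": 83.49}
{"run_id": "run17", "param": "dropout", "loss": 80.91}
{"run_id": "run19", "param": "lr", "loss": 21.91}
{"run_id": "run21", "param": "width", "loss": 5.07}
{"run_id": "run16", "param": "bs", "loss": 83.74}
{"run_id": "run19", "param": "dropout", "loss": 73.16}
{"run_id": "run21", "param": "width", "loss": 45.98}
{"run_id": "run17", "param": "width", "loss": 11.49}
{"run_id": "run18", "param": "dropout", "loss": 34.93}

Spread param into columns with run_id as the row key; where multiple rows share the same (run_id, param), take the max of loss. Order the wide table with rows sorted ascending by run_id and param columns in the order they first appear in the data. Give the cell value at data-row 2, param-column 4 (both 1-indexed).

With rows sorted ascending by run_id, row 2 is run_id=run16. param columns in first-appearance order: bs, width, wd, lr, dropout; column 4 is lr.
Long rows with run_id=run16, param=lr: max(58.91, 10.85, 59.07) = 59.07.

59.07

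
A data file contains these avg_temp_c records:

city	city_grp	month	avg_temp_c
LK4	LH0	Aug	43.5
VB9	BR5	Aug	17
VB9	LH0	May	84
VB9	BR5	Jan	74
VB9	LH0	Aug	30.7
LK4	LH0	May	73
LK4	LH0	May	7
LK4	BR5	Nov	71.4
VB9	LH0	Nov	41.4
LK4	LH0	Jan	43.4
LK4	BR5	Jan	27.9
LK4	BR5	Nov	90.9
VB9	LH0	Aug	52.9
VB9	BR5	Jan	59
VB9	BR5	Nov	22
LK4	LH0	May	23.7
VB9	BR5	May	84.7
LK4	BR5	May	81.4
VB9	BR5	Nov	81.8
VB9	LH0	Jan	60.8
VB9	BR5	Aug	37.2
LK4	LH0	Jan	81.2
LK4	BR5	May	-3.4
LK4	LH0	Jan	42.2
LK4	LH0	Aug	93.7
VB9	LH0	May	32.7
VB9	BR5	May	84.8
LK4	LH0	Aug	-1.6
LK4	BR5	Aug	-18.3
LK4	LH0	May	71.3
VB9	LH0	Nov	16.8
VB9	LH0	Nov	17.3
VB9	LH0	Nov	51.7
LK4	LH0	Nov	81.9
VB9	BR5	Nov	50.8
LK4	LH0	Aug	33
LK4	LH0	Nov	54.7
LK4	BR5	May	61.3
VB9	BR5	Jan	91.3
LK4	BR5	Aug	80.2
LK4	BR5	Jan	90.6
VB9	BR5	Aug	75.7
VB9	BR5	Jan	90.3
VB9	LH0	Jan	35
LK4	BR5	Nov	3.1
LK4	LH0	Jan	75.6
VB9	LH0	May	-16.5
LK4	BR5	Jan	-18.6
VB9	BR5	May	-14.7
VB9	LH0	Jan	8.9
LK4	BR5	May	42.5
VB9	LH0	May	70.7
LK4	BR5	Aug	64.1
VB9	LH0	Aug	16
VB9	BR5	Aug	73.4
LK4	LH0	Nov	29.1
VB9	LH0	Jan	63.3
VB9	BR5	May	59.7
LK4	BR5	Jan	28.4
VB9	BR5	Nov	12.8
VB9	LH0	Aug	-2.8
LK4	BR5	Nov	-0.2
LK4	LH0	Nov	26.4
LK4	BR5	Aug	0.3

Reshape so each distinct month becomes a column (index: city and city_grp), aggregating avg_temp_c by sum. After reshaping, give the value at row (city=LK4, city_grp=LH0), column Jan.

242.4

Rows with city=LK4, city_grp=LH0 and month=Jan: avg_temp_c values are 43.4, 81.2, 42.2, 75.6.
43.4 + 81.2 + 42.2 + 75.6 = 242.4.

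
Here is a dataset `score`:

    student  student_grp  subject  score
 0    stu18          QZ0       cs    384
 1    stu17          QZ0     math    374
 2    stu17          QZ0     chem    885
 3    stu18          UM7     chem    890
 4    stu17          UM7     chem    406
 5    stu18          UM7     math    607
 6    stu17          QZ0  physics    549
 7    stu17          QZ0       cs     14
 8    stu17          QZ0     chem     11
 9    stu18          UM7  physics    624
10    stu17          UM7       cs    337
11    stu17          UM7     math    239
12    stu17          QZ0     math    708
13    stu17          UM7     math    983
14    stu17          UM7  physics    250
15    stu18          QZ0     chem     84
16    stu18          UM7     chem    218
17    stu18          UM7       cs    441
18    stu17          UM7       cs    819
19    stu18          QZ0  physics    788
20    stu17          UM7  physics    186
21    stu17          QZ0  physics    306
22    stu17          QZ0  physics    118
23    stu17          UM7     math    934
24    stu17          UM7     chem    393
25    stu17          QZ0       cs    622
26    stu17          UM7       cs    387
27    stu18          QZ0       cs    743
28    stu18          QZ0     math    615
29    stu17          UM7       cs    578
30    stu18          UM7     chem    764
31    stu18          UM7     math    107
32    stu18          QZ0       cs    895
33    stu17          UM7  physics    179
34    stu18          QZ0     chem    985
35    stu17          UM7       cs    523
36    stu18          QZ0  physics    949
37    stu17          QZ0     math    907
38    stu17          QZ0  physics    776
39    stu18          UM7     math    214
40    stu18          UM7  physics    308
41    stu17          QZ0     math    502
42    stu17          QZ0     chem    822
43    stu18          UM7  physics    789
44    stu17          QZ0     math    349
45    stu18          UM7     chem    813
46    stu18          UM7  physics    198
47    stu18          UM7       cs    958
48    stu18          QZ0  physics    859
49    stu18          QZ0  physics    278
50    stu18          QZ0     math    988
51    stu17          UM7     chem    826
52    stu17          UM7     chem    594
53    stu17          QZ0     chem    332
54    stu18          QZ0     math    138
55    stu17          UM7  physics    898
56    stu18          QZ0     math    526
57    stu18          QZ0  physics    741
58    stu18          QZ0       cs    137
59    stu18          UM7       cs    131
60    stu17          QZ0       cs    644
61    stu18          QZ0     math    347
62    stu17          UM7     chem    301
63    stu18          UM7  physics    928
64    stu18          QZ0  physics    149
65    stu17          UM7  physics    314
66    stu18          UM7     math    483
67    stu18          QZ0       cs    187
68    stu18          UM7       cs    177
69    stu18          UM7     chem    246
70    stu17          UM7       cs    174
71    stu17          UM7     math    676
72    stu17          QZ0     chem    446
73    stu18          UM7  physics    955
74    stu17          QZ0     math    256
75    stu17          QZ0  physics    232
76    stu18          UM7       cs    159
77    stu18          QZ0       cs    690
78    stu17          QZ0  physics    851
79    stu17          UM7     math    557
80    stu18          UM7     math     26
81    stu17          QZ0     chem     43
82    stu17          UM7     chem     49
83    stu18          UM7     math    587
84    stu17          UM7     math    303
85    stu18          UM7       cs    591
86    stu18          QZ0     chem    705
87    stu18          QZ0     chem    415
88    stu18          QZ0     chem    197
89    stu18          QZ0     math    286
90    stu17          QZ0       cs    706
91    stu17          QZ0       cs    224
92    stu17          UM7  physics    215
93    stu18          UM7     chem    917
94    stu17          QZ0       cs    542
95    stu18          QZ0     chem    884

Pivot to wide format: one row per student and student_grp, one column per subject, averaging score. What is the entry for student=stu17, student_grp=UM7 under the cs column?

469.67

Rows with student=stu17, student_grp=UM7 and subject=cs: score values are 337, 819, 387, 578, 523, 174.
(337 + 819 + 387 + 578 + 523 + 174) / 6 = 469.67.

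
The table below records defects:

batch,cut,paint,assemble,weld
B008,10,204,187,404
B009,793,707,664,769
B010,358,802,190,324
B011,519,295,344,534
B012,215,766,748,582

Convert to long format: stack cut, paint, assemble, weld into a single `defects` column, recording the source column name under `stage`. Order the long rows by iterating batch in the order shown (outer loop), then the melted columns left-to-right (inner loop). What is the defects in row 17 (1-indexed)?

20 rows total (5 × 4). Row 17: index ⌊(17-1)/4⌋ = 4 into batch → B012; (17-1) mod 4 = 0 into the melted columns → cut.
So row 17 is (B012, cut, 215); defects = 215.

215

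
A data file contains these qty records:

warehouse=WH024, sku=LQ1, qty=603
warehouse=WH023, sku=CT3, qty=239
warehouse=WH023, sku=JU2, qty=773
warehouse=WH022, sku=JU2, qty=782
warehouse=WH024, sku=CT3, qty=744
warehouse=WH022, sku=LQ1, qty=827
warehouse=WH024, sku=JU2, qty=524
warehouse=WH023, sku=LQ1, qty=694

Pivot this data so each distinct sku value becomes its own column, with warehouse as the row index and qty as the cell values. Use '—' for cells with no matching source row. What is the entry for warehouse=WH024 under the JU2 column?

The long row with warehouse=WH024, sku=JU2 has qty=524.

524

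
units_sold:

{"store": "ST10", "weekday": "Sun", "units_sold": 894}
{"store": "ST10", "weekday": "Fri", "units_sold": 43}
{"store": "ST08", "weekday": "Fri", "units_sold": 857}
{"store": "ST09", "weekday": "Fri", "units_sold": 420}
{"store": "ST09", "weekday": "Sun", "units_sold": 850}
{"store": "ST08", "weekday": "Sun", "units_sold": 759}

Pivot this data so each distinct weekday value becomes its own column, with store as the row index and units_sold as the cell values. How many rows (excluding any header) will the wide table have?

3

3 distinct store values → 3 rows.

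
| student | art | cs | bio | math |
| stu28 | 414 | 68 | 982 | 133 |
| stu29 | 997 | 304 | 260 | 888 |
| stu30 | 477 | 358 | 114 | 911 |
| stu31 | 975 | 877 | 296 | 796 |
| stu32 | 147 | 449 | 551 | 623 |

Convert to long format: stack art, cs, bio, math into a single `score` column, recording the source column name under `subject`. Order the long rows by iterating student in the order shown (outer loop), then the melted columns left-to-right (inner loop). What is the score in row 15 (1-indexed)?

296

20 rows total (5 × 4). Row 15: index ⌊(15-1)/4⌋ = 3 into student → stu31; (15-1) mod 4 = 2 into the melted columns → bio.
So row 15 is (stu31, bio, 296); score = 296.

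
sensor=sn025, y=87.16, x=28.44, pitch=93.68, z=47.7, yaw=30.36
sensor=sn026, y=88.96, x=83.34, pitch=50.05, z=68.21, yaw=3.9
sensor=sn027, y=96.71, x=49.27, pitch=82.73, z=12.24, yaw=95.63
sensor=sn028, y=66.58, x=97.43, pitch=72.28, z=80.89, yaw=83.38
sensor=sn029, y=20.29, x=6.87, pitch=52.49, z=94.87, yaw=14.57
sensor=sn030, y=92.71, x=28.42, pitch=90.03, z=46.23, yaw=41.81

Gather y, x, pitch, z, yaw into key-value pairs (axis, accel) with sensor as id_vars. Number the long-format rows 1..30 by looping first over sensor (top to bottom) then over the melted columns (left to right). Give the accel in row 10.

3.9

30 rows total (6 × 5). Row 10: index ⌊(10-1)/5⌋ = 1 into sensor → sn026; (10-1) mod 5 = 4 into the melted columns → yaw.
So row 10 is (sn026, yaw, 3.9); accel = 3.9.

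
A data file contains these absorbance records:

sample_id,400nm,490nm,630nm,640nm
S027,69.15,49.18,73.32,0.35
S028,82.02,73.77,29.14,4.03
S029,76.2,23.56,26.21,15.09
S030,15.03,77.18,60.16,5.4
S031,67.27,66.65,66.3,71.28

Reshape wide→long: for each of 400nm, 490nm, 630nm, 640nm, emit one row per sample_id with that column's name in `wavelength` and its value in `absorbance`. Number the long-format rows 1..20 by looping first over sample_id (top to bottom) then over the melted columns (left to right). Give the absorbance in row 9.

76.2

20 rows total (5 × 4). Row 9: index ⌊(9-1)/4⌋ = 2 into sample_id → S029; (9-1) mod 4 = 0 into the melted columns → 400nm.
So row 9 is (S029, 400nm, 76.2); absorbance = 76.2.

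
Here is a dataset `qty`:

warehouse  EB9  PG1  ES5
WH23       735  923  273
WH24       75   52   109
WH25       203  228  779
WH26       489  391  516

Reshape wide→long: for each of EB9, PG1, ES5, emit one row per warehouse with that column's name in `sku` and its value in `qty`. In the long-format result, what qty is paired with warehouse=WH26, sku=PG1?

Unpivoting turns each (warehouse, wide-column) pair into one long row.
The wide cell at row WH26, column PG1 holds 391, so the long row (WH26, PG1) has qty=391.

391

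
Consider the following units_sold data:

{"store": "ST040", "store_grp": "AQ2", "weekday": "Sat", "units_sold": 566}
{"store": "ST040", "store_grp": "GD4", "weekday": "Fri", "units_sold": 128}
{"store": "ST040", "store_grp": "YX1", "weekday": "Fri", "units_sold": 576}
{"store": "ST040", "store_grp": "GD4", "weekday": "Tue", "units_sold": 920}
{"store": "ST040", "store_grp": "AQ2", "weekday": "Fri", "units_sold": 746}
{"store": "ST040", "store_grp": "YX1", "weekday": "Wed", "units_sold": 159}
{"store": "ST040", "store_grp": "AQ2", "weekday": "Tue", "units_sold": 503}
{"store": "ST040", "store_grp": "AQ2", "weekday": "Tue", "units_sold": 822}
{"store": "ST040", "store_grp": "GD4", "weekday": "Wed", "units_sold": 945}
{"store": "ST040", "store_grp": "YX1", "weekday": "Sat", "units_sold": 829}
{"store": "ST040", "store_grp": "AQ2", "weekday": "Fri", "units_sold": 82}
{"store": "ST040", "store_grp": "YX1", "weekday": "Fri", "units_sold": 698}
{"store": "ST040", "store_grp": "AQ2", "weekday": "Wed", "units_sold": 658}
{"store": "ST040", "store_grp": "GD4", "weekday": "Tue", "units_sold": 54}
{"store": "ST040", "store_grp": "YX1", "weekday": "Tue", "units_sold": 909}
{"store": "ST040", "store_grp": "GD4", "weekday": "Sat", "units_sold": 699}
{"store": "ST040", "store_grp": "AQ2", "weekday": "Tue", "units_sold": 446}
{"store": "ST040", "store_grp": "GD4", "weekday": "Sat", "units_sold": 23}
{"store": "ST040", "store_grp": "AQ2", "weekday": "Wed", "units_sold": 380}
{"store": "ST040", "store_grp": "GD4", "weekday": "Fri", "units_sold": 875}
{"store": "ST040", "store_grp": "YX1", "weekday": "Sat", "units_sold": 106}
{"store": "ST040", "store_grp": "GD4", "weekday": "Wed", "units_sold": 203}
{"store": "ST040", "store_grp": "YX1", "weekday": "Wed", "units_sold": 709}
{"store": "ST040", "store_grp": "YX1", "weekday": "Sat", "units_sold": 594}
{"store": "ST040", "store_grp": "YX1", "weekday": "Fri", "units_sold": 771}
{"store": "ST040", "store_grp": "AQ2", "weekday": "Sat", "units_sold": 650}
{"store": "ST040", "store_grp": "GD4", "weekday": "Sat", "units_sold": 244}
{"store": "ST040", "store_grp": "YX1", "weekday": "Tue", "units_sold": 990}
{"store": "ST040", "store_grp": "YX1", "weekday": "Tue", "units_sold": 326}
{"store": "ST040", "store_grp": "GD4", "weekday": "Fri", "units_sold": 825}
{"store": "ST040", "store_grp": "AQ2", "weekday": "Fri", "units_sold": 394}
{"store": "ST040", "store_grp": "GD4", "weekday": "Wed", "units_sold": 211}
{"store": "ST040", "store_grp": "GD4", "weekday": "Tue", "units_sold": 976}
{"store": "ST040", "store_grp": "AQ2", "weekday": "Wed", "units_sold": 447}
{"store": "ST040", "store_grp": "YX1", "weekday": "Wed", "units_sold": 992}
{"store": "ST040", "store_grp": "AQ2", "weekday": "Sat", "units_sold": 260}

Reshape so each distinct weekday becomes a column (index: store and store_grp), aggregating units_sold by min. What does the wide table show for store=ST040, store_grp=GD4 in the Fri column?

128

Rows with store=ST040, store_grp=GD4 and weekday=Fri: units_sold values are 128, 875, 825.
min(128, 875, 825) = 128.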